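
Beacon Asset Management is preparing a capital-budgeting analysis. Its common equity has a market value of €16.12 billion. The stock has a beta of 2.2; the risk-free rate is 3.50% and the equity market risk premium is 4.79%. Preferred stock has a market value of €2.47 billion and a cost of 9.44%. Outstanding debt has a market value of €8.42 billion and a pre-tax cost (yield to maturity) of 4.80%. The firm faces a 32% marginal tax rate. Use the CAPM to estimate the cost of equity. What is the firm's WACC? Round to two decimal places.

Cost of equity via CAPM: Re = 3.5% + 2.2 × 4.79% = 14.0380%.
Total capital V = 16.12 + 2.47 + 8.42 = 27.01.
Equity: weight = 16.12/27.01 = 0.5968; cost = 14.038%.
Preferred: weight = 2.47/27.01 = 0.0914; cost = 9.44%.
Debt: weight = 8.42/27.01 = 0.3117; after-tax cost = 4.8% × (1 − 32%) = 3.2640%.
WACC = 0.5968 × 14.0380% + 0.0914 × 9.4400% + 0.3117 × 3.2640% = 10.2589%.

10.26%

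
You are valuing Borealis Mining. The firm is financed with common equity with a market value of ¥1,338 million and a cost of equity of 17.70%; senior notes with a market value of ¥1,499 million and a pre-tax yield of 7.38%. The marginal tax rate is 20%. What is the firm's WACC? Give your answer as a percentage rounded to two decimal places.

Total capital V = 1338 + 1499 = 2837.
Equity: weight = 1338/2837 = 0.4716; cost = 17.7%.
Senior notes: weight = 1499/2837 = 0.5284; after-tax cost = 7.38% × (1 − 20%) = 5.9040%.
WACC = 0.4716 × 17.7000% + 0.5284 × 5.9040% = 11.4673%.

11.47%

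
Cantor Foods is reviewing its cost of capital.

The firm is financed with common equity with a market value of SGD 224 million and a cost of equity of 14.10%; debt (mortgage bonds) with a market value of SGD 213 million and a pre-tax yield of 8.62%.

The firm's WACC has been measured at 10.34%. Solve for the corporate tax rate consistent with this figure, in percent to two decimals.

25.92%

Total capital V = 224 + 213 = 437.
Equity weight = 224/437 = 0.5126.
Mortgage bonds weight = 213/437 = 0.4874.
Equity contribution = 0.5126 × 14.1% = 7.2275%.
Debt contribution must be 10.34% − 7.2275% = 3.1125%.
0.4874 × 8.62% × (1 − T) = 3.1125%  ⇒  (1 − T) = 0.7408.
T = 25.9185%.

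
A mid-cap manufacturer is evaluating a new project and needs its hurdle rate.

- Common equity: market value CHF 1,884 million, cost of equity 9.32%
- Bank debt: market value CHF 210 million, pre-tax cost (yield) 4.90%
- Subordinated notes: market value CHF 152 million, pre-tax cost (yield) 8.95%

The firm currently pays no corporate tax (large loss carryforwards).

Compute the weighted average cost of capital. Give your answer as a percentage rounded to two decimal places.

Total capital V = 1884 + 210 + 152 = 2246.
Equity: weight = 1884/2246 = 0.8388; cost = 9.32%.
Bank debt: weight = 210/2246 = 0.0935; after-tax cost = 4.9% × (1 − 0%) = 4.9000%.
Subordinated notes: weight = 152/2246 = 0.0677; after-tax cost = 8.95% × (1 − 0%) = 8.9500%.
WACC = 0.8388 × 9.3200% + 0.0935 × 4.9000% + 0.0677 × 8.9500% = 8.8817%.

8.88%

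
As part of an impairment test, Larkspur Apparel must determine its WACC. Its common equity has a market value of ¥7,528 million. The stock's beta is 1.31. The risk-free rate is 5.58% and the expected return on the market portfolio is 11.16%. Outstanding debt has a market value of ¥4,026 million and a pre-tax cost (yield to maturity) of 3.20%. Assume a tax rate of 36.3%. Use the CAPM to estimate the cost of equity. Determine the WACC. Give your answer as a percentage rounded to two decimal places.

9.11%

Market risk premium = 11.16% − 5.58% = 5.58%.
Cost of equity via CAPM: Re = 5.58% + 1.31 × 5.58% = 12.8898%.
Total capital V = 7528 + 4026 = 11554.
Equity: weight = 7528/11554 = 0.6515; cost = 12.8898%.
Debt: weight = 4026/11554 = 0.3485; after-tax cost = 3.2% × (1 − 36.3%) = 2.0384%.
WACC = 0.6515 × 12.8898% + 0.3485 × 2.0384% = 9.1086%.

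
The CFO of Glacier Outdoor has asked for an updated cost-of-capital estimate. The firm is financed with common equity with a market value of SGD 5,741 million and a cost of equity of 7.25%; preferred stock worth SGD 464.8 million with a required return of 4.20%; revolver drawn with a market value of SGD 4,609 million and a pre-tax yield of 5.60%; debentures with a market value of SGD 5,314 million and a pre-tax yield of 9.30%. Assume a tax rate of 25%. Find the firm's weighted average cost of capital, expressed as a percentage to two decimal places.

6.20%

Total capital V = 5741 + 464.8 + 4609 + 5314 = 16128.8.
Equity: weight = 5741/16128.8 = 0.3559; cost = 7.25%.
Preferred: weight = 464.8/16128.8 = 0.0288; cost = 4.2%.
Revolver drawn: weight = 4609/16128.8 = 0.2858; after-tax cost = 5.6% × (1 − 25%) = 4.2000%.
Debentures: weight = 5314/16128.8 = 0.3295; after-tax cost = 9.3% × (1 − 25%) = 6.9750%.
WACC = 0.3559 × 7.2500% + 0.0288 × 4.2000% + 0.2858 × 4.2000% + 0.3295 × 6.9750% = 6.1999%.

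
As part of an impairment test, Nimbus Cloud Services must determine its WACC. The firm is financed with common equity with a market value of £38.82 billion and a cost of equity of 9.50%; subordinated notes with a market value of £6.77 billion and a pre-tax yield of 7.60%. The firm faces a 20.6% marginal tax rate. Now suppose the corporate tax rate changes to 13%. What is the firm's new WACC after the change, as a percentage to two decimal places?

9.07%

After the change:
Total capital V = 38.82 + 6.77 = 45.59.
Equity: weight = 38.82/45.59 = 0.8515; cost = 9.5%.
Subordinated notes: weight = 6.77/45.59 = 0.1485; after-tax cost = 7.6% × (1 − 13%) = 6.6120%.
WACC = 0.8515 × 9.5000% + 0.1485 × 6.6120% = 9.0711%.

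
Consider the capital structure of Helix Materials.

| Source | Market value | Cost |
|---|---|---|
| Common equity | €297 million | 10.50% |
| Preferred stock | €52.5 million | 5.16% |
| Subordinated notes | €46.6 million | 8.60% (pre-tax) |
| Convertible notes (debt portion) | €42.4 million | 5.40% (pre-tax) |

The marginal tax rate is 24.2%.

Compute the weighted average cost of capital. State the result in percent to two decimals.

Total capital V = 297 + 52.5 + 46.6 + 42.4 = 438.5.
Equity: weight = 297/438.5 = 0.6773; cost = 10.5%.
Preferred: weight = 52.5/438.5 = 0.1197; cost = 5.16%.
Subordinated notes: weight = 46.6/438.5 = 0.1063; after-tax cost = 8.6% × (1 − 24.2%) = 6.5188%.
Convertible notes (debt portion): weight = 42.4/438.5 = 0.0967; after-tax cost = 5.4% × (1 − 24.2%) = 4.0932%.
WACC = 0.6773 × 10.5000% + 0.1197 × 5.1600% + 0.1063 × 6.5188% + 0.0967 × 4.0932% = 8.8181%.

8.82%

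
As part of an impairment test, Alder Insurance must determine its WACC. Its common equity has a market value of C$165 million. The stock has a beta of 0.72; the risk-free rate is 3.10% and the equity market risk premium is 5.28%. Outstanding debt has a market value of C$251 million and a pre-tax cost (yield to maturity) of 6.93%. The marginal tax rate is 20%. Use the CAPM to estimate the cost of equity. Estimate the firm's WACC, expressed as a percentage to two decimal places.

6.08%

Cost of equity via CAPM: Re = 3.1% + 0.72 × 5.28% = 6.9016%.
Total capital V = 165 + 251 = 416.
Equity: weight = 165/416 = 0.3966; cost = 6.9016%.
Debt: weight = 251/416 = 0.6034; after-tax cost = 6.93% × (1 − 20%) = 5.5440%.
WACC = 0.3966 × 6.9016% + 0.6034 × 5.5440% = 6.0825%.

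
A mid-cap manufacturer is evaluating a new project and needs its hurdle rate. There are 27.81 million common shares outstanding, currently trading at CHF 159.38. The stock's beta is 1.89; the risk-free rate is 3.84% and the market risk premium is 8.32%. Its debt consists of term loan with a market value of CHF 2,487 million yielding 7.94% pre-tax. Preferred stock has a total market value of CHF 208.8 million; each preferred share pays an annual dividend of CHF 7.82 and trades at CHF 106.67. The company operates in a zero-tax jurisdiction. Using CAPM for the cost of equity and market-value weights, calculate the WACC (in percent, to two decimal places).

Cost of equity via CAPM: Re = 3.84% + 1.89 × 8.32% = 19.5648%.
Cost of preferred: Rp = 7.82 / 106.67 = 7.3310%.
Market value of equity E = 159.38 × 27.81m = 4432.3578m.
Total capital V = 4432.3578 + 208.8 + 2487 = 7128.1578.
Equity: weight = 4432.3578/7128.1578 = 0.6218; cost = 19.5648%.
Preferred: weight = 208.8/7128.1578 = 0.0293; cost = 7.331%.
Term loan: weight = 2487/7128.1578 = 0.3489; after-tax cost = 7.94% × (1 − 0%) = 7.9400%.
WACC = 0.6218 × 19.5648% + 0.0293 × 7.3310% + 0.3489 × 7.9400% = 15.1506%.

15.15%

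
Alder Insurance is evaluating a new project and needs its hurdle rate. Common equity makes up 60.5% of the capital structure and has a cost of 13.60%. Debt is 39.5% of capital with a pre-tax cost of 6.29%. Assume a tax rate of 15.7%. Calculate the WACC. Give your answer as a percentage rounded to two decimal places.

After-tax cost of debt = 6.29% × (1 − 15.7%) = 5.3025%.
WACC = 0.605 × 13.6000% + 0.395 × 5.3025% = 10.3225%.

10.32%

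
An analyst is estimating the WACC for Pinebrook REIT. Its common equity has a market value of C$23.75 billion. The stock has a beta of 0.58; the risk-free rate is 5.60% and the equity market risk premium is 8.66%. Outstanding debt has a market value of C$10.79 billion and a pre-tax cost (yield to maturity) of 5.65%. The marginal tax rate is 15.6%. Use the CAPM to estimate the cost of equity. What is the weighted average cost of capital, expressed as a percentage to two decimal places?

8.79%

Cost of equity via CAPM: Re = 5.6% + 0.58 × 8.66% = 10.6228%.
Total capital V = 23.75 + 10.79 = 34.54.
Equity: weight = 23.75/34.54 = 0.6876; cost = 10.6228%.
Debt: weight = 10.79/34.54 = 0.3124; after-tax cost = 5.65% × (1 − 15.6%) = 4.7686%.
WACC = 0.6876 × 10.6228% + 0.3124 × 4.7686% = 8.7940%.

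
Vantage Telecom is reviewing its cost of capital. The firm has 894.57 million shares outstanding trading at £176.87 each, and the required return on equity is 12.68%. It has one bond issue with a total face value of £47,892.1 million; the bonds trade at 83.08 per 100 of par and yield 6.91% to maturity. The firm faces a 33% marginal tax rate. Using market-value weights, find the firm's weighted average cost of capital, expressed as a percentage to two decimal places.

Market value of equity E = 176.87 × 894.57m = 158222.5959m. Market value of debt D = 47892.1m × 83.08/100 = 39788.75668m.
Total capital V = 158222.5959 + 39788.75668 = 198011.35258.
Equity: weight = 158222.5959/198011.35258 = 0.7991; cost = 12.68%.
Bonds outstanding: weight = 39788.75668/198011.35258 = 0.2009; after-tax cost = 6.91% × (1 − 33%) = 4.6297%.
WACC = 0.7991 × 12.6800% + 0.2009 × 4.6297% = 11.0624%.

11.06%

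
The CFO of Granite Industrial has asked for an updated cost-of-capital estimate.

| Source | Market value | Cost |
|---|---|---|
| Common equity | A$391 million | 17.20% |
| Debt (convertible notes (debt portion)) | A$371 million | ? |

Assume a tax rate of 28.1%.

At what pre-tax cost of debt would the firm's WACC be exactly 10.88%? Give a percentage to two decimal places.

5.87%

Total capital V = 391 + 371 = 762.
Equity weight = 391/762 = 0.5131.
Convertible notes (debt portion) weight = 371/762 = 0.4869.
Equity contribution = 0.5131 × 17.2% = 8.8257%.
Remaining for debt = 10.88% − 8.8257% = 2.0543%.
Rd × (1 − 28.1%) × 0.4869 = 2.0543%  ⇒  Rd = 5.8683%.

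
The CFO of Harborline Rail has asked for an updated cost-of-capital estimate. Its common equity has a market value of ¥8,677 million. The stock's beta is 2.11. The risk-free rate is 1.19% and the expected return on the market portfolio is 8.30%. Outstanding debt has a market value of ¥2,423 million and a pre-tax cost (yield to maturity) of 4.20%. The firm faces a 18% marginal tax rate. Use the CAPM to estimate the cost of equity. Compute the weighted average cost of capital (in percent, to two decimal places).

Market risk premium = 8.3% − 1.19% = 7.11%.
Cost of equity via CAPM: Re = 1.19% + 2.11 × 7.11% = 16.1921%.
Total capital V = 8677 + 2423 = 11100.
Equity: weight = 8677/11100 = 0.7817; cost = 16.1921%.
Debt: weight = 2423/11100 = 0.2183; after-tax cost = 4.2% × (1 − 18%) = 3.4440%.
WACC = 0.7817 × 16.1921% + 0.2183 × 3.4440% = 13.4093%.

13.41%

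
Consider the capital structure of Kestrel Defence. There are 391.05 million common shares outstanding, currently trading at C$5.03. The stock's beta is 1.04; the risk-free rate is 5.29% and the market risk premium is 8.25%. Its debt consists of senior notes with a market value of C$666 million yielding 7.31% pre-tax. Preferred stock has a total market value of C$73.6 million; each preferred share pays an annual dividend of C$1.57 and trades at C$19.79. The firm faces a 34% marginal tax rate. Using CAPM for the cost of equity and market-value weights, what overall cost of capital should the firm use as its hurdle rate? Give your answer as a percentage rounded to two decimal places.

11.48%

Cost of equity via CAPM: Re = 5.29% + 1.04 × 8.25% = 13.8700%.
Cost of preferred: Rp = 1.57 / 19.79 = 7.9333%.
Market value of equity E = 5.03 × 391.05m = 1966.9815m.
Total capital V = 1966.9815 + 73.6 + 666 = 2706.5815.
Equity: weight = 1966.9815/2706.5815 = 0.7267; cost = 13.87%.
Preferred: weight = 73.6/2706.5815 = 0.0272; cost = 7.9333%.
Senior notes: weight = 666/2706.5815 = 0.2461; after-tax cost = 7.31% × (1 − 34%) = 4.8246%.
WACC = 0.7267 × 13.8700% + 0.0272 × 7.9333% + 0.2461 × 4.8246% = 11.4828%.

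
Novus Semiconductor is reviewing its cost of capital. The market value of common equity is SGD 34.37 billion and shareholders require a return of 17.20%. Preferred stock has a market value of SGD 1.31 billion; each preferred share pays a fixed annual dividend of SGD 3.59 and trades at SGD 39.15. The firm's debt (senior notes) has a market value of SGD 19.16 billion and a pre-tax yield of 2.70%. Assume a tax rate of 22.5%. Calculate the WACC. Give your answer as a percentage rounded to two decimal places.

Cost of preferred: Rp = 3.59 / 39.15 = 9.1699%.
Total capital V = 34.37 + 1.31 + 19.16 = 54.84.
Equity: weight = 34.37/54.84 = 0.6267; cost = 17.2%.
Preferred: weight = 1.31/54.84 = 0.0239; cost = 9.1699%.
Senior notes: weight = 19.16/54.84 = 0.3494; after-tax cost = 2.7% × (1 − 22.5%) = 2.0925%.
WACC = 0.6267 × 17.2000% + 0.0239 × 9.1699% + 0.3494 × 2.0925% = 11.7299%.

11.73%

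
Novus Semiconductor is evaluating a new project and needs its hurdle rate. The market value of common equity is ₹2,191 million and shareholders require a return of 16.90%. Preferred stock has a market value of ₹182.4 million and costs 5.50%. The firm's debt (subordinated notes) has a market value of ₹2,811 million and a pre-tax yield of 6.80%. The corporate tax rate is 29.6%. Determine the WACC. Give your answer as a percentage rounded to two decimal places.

Total capital V = 2191 + 182.4 + 2811 = 5184.4.
Equity: weight = 2191/5184.4 = 0.4226; cost = 16.9%.
Preferred: weight = 182.4/5184.4 = 0.0352; cost = 5.5%.
Subordinated notes: weight = 2811/5184.4 = 0.5422; after-tax cost = 6.8% × (1 − 29.6%) = 4.7872%.
WACC = 0.4226 × 16.9000% + 0.0352 × 5.5000% + 0.5422 × 4.7872% = 9.9313%.

9.93%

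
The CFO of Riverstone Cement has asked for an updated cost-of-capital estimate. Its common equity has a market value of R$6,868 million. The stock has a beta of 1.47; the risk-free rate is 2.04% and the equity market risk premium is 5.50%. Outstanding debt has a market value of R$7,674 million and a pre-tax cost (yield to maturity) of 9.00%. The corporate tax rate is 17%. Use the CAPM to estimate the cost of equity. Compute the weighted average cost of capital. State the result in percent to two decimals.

8.72%

Cost of equity via CAPM: Re = 2.04% + 1.47 × 5.5% = 10.1250%.
Total capital V = 6868 + 7674 = 14542.
Equity: weight = 6868/14542 = 0.4723; cost = 10.125%.
Debt: weight = 7674/14542 = 0.5277; after-tax cost = 9% × (1 − 17%) = 7.4700%.
WACC = 0.4723 × 10.1250% + 0.5277 × 7.4700% = 8.7239%.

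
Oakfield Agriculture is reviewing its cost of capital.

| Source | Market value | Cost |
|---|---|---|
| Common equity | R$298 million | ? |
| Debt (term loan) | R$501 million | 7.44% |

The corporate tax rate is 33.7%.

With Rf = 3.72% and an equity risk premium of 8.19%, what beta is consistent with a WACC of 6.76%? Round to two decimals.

0.75

Total capital V = 298 + 501 = 799.
Equity weight = 298/799 = 0.3730.
Term loan weight = 501/799 = 0.6270.
Debt contribution = 0.6270 × 7.44% × (1 − 33.7%) = 3.0930%.
Required equity contribution = 6.76% − 3.0930% = 3.6670%  ⇒  Re = 9.8320%.
CAPM: 9.8320% = 3.72% + β × 8.19%  ⇒  β = 0.7463.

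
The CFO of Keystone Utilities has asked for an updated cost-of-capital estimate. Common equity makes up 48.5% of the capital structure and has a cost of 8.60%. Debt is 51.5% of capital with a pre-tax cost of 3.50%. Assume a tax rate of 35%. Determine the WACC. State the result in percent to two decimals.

After-tax cost of debt = 3.5% × (1 − 35%) = 2.2750%.
WACC = 0.485 × 8.6000% + 0.515 × 2.2750% = 5.3426%.

5.34%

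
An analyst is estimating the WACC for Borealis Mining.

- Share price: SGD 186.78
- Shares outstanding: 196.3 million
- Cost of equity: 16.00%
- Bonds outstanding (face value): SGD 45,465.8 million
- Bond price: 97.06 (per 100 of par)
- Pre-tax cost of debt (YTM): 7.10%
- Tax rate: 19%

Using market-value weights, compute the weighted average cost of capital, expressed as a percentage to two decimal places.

Market value of equity E = 186.78 × 196.3m = 36664.914m. Market value of debt D = 45465.8m × 97.06/100 = 44129.10548m.
Total capital V = 36664.914 + 44129.10548 = 80794.01948.
Equity: weight = 36664.914/80794.01948 = 0.4538; cost = 16%.
Bonds outstanding: weight = 44129.10548/80794.01948 = 0.5462; after-tax cost = 7.1% × (1 − 19%) = 5.7510%.
WACC = 0.4538 × 16.0000% + 0.5462 × 5.7510% = 10.4021%.

10.40%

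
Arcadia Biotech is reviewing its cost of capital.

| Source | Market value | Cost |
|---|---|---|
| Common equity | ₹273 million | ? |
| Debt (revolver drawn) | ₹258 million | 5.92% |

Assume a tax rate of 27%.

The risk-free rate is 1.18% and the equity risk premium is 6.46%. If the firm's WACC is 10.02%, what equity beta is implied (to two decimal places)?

Total capital V = 273 + 258 = 531.
Equity weight = 273/531 = 0.5141.
Revolver drawn weight = 258/531 = 0.4859.
Debt contribution = 0.4859 × 5.92% × (1 − 27%) = 2.0998%.
Required equity contribution = 10.02% − 2.0998% = 7.9202%  ⇒  Re = 15.4053%.
CAPM: 15.4053% = 1.18% + β × 6.46%  ⇒  β = 2.2021.

2.20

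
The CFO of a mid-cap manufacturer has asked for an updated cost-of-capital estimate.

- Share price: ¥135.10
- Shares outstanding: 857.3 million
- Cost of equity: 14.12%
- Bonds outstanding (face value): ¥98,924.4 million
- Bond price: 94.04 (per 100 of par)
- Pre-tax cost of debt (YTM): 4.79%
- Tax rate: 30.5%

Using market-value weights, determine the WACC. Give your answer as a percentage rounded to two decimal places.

9.31%

Market value of equity E = 135.1 × 857.3m = 115821.23m. Market value of debt D = 98924.4m × 94.04/100 = 93028.50576m.
Total capital V = 115821.23 + 93028.50576 = 208849.73576.
Equity: weight = 115821.23/208849.73576 = 0.5546; cost = 14.12%.
Bonds outstanding: weight = 93028.50576/208849.73576 = 0.4454; after-tax cost = 4.79% × (1 − 30.5%) = 3.3291%.
WACC = 0.5546 × 14.1200% + 0.4454 × 3.3291% = 9.3134%.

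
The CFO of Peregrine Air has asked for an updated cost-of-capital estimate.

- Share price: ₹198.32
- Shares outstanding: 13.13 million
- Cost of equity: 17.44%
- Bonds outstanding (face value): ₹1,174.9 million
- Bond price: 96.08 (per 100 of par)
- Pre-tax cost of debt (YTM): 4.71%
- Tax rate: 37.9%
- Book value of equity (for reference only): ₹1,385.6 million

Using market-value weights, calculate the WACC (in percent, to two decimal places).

Market value of equity E = 198.32 × 13.13m = 2603.9416m. Market value of debt D = 1174.9m × 96.08/100 = 1128.84392m.
Total capital V = 2603.9416 + 1128.84392 = 3732.78552.
Equity: weight = 2603.9416/3732.78552 = 0.6976; cost = 17.44%.
Bonds outstanding: weight = 1128.84392/3732.78552 = 0.3024; after-tax cost = 4.71% × (1 − 37.9%) = 2.9249%.
WACC = 0.6976 × 17.4400% + 0.3024 × 2.9249% = 13.0504%.

13.05%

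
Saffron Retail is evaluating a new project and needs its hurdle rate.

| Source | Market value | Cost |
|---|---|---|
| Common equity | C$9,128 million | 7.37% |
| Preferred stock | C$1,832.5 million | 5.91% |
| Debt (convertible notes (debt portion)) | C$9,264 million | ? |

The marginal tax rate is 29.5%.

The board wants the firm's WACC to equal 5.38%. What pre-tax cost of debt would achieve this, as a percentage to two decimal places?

4.70%

Total capital V = 9128 + 1832.5 + 9264 = 20224.5.
Equity weight = 9128/20224.5 = 0.4513.
Preferred weight = 1832.5/20224.5 = 0.0906.
Convertible notes (debt portion) weight = 9264/20224.5 = 0.4581.
Equity contribution = 0.4513 × 7.37% = 3.3263%.
Preferred contribution = 0.0906 × 5.91% = 0.5355%.
Remaining for debt = 5.38% − 3.8618% = 1.5182%.
Rd × (1 − 29.5%) × 0.4581 = 1.5182%  ⇒  Rd = 4.7012%.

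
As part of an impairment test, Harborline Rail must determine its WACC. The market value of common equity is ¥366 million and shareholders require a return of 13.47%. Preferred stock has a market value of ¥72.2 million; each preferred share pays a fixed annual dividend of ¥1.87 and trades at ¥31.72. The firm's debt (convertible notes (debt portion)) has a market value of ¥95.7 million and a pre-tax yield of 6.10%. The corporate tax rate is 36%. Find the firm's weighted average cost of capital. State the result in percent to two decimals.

Cost of preferred: Rp = 1.87 / 31.72 = 5.8953%.
Total capital V = 366 + 72.2 + 95.7 = 533.9.
Equity: weight = 366/533.9 = 0.6855; cost = 13.47%.
Preferred: weight = 72.2/533.9 = 0.1352; cost = 5.8953%.
Convertible notes (debt portion): weight = 95.7/533.9 = 0.1792; after-tax cost = 6.1% × (1 − 36%) = 3.9040%.
WACC = 0.6855 × 13.4700% + 0.1352 × 5.8953% + 0.1792 × 3.9040% = 10.7310%.

10.73%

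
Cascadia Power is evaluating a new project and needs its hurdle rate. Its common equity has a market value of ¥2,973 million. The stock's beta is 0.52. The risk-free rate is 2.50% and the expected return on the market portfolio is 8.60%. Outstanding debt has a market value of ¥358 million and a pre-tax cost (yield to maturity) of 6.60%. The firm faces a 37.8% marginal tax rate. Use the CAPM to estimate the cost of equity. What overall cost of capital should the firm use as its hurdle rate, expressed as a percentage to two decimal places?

Market risk premium = 8.6% − 2.5% = 6.1%.
Cost of equity via CAPM: Re = 2.5% + 0.52 × 6.1% = 5.6720%.
Total capital V = 2973 + 358 = 3331.
Equity: weight = 2973/3331 = 0.8925; cost = 5.672%.
Debt: weight = 358/3331 = 0.1075; after-tax cost = 6.6% × (1 − 37.8%) = 4.1052%.
WACC = 0.8925 × 5.6720% + 0.1075 × 4.1052% = 5.5036%.

5.50%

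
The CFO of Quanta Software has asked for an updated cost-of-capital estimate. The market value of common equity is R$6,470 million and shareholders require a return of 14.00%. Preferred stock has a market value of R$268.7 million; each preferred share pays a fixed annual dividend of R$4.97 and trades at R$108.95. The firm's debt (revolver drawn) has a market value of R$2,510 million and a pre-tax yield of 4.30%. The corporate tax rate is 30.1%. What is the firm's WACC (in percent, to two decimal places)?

10.74%

Cost of preferred: Rp = 4.97 / 108.95 = 4.5617%.
Total capital V = 6470 + 268.7 + 2510 = 9248.7.
Equity: weight = 6470/9248.7 = 0.6996; cost = 14%.
Preferred: weight = 268.7/9248.7 = 0.0291; cost = 4.5617%.
Revolver drawn: weight = 2510/9248.7 = 0.2714; after-tax cost = 4.3% × (1 − 30.1%) = 3.0057%.
WACC = 0.6996 × 14.0000% + 0.0291 × 4.5617% + 0.2714 × 3.0057% = 10.7421%.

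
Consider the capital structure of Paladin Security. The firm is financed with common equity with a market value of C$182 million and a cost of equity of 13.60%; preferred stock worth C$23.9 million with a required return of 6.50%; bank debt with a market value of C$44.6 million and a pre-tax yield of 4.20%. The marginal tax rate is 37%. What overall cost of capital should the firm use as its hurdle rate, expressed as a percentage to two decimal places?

Total capital V = 182 + 23.9 + 44.6 = 250.5.
Equity: weight = 182/250.5 = 0.7265; cost = 13.6%.
Preferred: weight = 23.9/250.5 = 0.0954; cost = 6.5%.
Bank debt: weight = 44.6/250.5 = 0.1780; after-tax cost = 4.2% × (1 − 37%) = 2.6460%.
WACC = 0.7265 × 13.6000% + 0.0954 × 6.5000% + 0.1780 × 2.6460% = 10.9723%.

10.97%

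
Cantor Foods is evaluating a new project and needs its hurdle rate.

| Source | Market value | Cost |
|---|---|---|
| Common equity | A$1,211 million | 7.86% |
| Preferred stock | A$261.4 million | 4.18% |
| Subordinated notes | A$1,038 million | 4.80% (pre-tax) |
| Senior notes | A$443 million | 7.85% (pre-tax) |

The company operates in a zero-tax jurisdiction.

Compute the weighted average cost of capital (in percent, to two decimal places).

Total capital V = 1211 + 261.4 + 1038 + 443 = 2953.4.
Equity: weight = 1211/2953.4 = 0.4100; cost = 7.86%.
Preferred: weight = 261.4/2953.4 = 0.0885; cost = 4.18%.
Subordinated notes: weight = 1038/2953.4 = 0.3515; after-tax cost = 4.8% × (1 − 0%) = 4.8000%.
Senior notes: weight = 443/2953.4 = 0.1500; after-tax cost = 7.85% × (1 − 0%) = 7.8500%.
WACC = 0.4100 × 7.8600% + 0.0885 × 4.1800% + 0.3515 × 4.8000% + 0.1500 × 7.8500% = 6.4573%.

6.46%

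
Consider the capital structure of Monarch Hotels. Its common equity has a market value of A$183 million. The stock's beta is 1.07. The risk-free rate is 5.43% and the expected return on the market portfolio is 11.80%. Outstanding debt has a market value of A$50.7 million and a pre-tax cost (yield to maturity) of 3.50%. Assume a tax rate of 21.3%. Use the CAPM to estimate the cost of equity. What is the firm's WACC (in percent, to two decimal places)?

10.19%

Market risk premium = 11.8% − 5.43% = 6.37%.
Cost of equity via CAPM: Re = 5.43% + 1.07 × 6.37% = 12.2459%.
Total capital V = 183 + 50.7 = 233.7.
Equity: weight = 183/233.7 = 0.7831; cost = 12.2459%.
Debt: weight = 50.7/233.7 = 0.2169; after-tax cost = 3.5% × (1 − 21.3%) = 2.7545%.
WACC = 0.7831 × 12.2459% + 0.2169 × 2.7545% = 10.1868%.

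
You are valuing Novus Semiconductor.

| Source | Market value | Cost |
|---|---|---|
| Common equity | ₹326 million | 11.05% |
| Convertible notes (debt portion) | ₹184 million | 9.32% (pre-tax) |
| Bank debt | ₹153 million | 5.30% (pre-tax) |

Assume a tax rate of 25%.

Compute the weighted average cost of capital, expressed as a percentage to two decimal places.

Total capital V = 326 + 184 + 153 = 663.
Equity: weight = 326/663 = 0.4917; cost = 11.05%.
Convertible notes (debt portion): weight = 184/663 = 0.2775; after-tax cost = 9.32% × (1 − 25%) = 6.9900%.
Bank debt: weight = 153/663 = 0.2308; after-tax cost = 5.3% × (1 − 25%) = 3.9750%.
WACC = 0.4917 × 11.0500% + 0.2775 × 6.9900% + 0.2308 × 3.9750% = 8.2906%.

8.29%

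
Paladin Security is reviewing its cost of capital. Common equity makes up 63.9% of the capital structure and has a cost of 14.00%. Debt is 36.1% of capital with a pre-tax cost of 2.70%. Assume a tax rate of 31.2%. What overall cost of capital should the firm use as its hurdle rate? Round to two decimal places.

9.62%

After-tax cost of debt = 2.7% × (1 − 31.2%) = 1.8576%.
WACC = 0.639 × 14.0000% + 0.361 × 1.8576% = 9.6166%.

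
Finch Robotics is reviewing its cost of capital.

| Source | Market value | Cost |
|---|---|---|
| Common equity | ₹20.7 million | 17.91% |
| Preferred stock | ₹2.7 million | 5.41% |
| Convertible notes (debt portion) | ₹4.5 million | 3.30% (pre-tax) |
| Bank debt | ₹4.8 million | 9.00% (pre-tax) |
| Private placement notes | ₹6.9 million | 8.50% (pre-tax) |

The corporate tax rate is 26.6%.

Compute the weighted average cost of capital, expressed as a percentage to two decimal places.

Total capital V = 20.7 + 2.7 + 4.5 + 4.8 + 6.9 = 39.6.
Equity: weight = 20.7/39.6 = 0.5227; cost = 17.91%.
Preferred: weight = 2.7/39.6 = 0.0682; cost = 5.41%.
Convertible notes (debt portion): weight = 4.5/39.6 = 0.1136; after-tax cost = 3.3% × (1 − 26.6%) = 2.4222%.
Bank debt: weight = 4.8/39.6 = 0.1212; after-tax cost = 9% × (1 − 26.6%) = 6.6060%.
Private placement notes: weight = 6.9/39.6 = 0.1742; after-tax cost = 8.5% × (1 − 26.6%) = 6.2390%.
WACC = 0.5227 × 17.9100% + 0.0682 × 5.4100% + 0.1136 × 2.4222% + 0.1212 × 6.6060% + 0.1742 × 6.2390% = 11.8940%.

11.89%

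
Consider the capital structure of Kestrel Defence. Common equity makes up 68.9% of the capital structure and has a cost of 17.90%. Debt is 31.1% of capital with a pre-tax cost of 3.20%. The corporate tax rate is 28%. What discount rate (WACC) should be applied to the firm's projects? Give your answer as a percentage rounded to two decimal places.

13.05%

After-tax cost of debt = 3.2% × (1 − 28%) = 2.3040%.
WACC = 0.689 × 17.9000% + 0.311 × 2.3040% = 13.0496%.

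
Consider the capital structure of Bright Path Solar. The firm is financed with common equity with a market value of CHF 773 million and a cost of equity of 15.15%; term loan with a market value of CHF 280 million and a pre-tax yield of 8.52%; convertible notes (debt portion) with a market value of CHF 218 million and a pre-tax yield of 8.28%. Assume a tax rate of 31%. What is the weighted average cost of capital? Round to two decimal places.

Total capital V = 773 + 280 + 218 = 1271.
Equity: weight = 773/1271 = 0.6082; cost = 15.15%.
Term loan: weight = 280/1271 = 0.2203; after-tax cost = 8.52% × (1 − 31%) = 5.8788%.
Convertible notes (debt portion): weight = 218/1271 = 0.1715; after-tax cost = 8.28% × (1 − 31%) = 5.7132%.
WACC = 0.6082 × 15.1500% + 0.2203 × 5.8788% + 0.1715 × 5.7132% = 11.4890%.

11.49%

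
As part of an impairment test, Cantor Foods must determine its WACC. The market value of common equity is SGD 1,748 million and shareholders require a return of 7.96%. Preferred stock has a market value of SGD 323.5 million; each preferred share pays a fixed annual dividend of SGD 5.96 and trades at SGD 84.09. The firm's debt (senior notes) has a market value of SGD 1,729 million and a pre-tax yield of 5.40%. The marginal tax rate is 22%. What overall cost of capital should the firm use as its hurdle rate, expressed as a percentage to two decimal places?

6.18%

Cost of preferred: Rp = 5.96 / 84.09 = 7.0876%.
Total capital V = 1748 + 323.5 + 1729 = 3800.5.
Equity: weight = 1748/3800.5 = 0.4599; cost = 7.96%.
Preferred: weight = 323.5/3800.5 = 0.0851; cost = 7.0876%.
Senior notes: weight = 1729/3800.5 = 0.4549; after-tax cost = 5.4% × (1 − 22%) = 4.2120%.
WACC = 0.4599 × 7.9600% + 0.0851 × 7.0876% + 0.4549 × 4.2120% = 6.1806%.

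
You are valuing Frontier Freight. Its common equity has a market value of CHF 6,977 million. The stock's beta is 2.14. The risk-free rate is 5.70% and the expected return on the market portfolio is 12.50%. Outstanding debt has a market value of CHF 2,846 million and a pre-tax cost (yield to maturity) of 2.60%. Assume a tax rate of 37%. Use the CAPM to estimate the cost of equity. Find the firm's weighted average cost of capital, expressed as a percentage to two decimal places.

14.86%

Market risk premium = 12.5% − 5.7% = 6.8%.
Cost of equity via CAPM: Re = 5.7% + 2.14 × 6.8% = 20.2520%.
Total capital V = 6977 + 2846 = 9823.
Equity: weight = 6977/9823 = 0.7103; cost = 20.252%.
Debt: weight = 2846/9823 = 0.2897; after-tax cost = 2.6% × (1 − 37%) = 1.6380%.
WACC = 0.7103 × 20.2520% + 0.2897 × 1.6380% = 14.8590%.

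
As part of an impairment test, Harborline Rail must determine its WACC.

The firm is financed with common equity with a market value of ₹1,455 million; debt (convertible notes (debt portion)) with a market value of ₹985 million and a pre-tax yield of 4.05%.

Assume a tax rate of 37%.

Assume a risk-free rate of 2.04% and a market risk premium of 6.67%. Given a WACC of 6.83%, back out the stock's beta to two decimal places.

1.15

Total capital V = 1455 + 985 = 2440.
Equity weight = 1455/2440 = 0.5963.
Convertible notes (debt portion) weight = 985/2440 = 0.4037.
Debt contribution = 0.4037 × 4.05% × (1 − 37%) = 1.0300%.
Required equity contribution = 6.83% − 1.0300% = 5.8000%  ⇒  Re = 9.7264%.
CAPM: 9.7264% = 2.04% + β × 6.67%  ⇒  β = 1.1524.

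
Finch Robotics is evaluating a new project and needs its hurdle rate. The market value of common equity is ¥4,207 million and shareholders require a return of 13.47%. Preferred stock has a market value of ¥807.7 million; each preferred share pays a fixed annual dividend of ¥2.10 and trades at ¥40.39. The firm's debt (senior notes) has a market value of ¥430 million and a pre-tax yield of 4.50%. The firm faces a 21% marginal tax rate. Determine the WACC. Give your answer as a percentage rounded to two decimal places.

11.46%

Cost of preferred: Rp = 2.1 / 40.39 = 5.1993%.
Total capital V = 4207 + 807.7 + 430 = 5444.7.
Equity: weight = 4207/5444.7 = 0.7727; cost = 13.47%.
Preferred: weight = 807.7/5444.7 = 0.1483; cost = 5.1993%.
Senior notes: weight = 430/5444.7 = 0.0790; after-tax cost = 4.5% × (1 − 21%) = 3.5550%.
WACC = 0.7727 × 13.4700% + 0.1483 × 5.1993% + 0.0790 × 3.5550% = 11.4600%.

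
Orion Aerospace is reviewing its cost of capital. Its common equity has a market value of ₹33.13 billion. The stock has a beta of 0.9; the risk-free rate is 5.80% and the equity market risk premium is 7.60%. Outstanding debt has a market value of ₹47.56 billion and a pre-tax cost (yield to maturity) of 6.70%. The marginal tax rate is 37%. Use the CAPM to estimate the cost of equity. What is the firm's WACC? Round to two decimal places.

7.68%

Cost of equity via CAPM: Re = 5.8% + 0.9 × 7.6% = 12.6400%.
Total capital V = 33.13 + 47.56 = 80.69.
Equity: weight = 33.13/80.69 = 0.4106; cost = 12.64%.
Debt: weight = 47.56/80.69 = 0.5894; after-tax cost = 6.7% × (1 − 37%) = 4.2210%.
WACC = 0.4106 × 12.6400% + 0.5894 × 4.2210% = 7.6777%.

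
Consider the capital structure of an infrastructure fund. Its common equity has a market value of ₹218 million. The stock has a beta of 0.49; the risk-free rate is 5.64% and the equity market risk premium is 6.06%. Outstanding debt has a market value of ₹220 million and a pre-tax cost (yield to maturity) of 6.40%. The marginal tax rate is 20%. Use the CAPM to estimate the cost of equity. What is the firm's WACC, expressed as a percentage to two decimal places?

6.86%

Cost of equity via CAPM: Re = 5.64% + 0.49 × 6.06% = 8.6094%.
Total capital V = 218 + 220 = 438.
Equity: weight = 218/438 = 0.4977; cost = 8.6094%.
Debt: weight = 220/438 = 0.5023; after-tax cost = 6.4% × (1 − 20%) = 5.1200%.
WACC = 0.4977 × 8.6094% + 0.5023 × 5.1200% = 6.8567%.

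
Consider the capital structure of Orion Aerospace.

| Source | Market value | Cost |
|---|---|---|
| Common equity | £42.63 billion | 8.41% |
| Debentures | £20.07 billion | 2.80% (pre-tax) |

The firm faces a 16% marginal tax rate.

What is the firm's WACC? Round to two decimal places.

Total capital V = 42.63 + 20.07 = 62.7.
Equity: weight = 42.63/62.7 = 0.6799; cost = 8.41%.
Debentures: weight = 20.07/62.7 = 0.3201; after-tax cost = 2.8% × (1 − 16%) = 2.3520%.
WACC = 0.6799 × 8.4100% + 0.3201 × 2.3520% = 6.4709%.

6.47%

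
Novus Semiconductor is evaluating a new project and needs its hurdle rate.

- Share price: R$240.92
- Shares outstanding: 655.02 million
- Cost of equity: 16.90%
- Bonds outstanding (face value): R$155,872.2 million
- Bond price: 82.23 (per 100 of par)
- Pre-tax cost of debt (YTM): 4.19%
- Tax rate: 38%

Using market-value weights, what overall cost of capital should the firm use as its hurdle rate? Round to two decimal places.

10.49%

Market value of equity E = 240.92 × 655.02m = 157807.4184m. Market value of debt D = 155872.2m × 82.23/100 = 128173.71006m.
Total capital V = 157807.4184 + 128173.71006 = 285981.12846.
Equity: weight = 157807.4184/285981.12846 = 0.5518; cost = 16.9%.
Bonds outstanding: weight = 128173.71006/285981.12846 = 0.4482; after-tax cost = 4.19% × (1 − 38%) = 2.5978%.
WACC = 0.5518 × 16.9000% + 0.4482 × 2.5978% = 10.4899%.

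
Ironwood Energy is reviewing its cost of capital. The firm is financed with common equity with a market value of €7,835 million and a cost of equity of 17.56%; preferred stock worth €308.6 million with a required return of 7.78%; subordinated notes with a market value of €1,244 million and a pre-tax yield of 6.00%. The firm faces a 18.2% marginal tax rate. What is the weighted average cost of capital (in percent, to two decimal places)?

Total capital V = 7835 + 308.6 + 1244 = 9387.6.
Equity: weight = 7835/9387.6 = 0.8346; cost = 17.56%.
Preferred: weight = 308.6/9387.6 = 0.0329; cost = 7.78%.
Subordinated notes: weight = 1244/9387.6 = 0.1325; after-tax cost = 6% × (1 − 18.2%) = 4.9080%.
WACC = 0.8346 × 17.5600% + 0.0329 × 7.7800% + 0.1325 × 4.9080% = 15.5619%.

15.56%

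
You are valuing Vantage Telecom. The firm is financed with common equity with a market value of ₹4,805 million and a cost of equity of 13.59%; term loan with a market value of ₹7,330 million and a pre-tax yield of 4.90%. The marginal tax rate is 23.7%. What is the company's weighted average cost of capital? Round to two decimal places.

7.64%

Total capital V = 4805 + 7330 = 12135.
Equity: weight = 4805/12135 = 0.3960; cost = 13.59%.
Term loan: weight = 7330/12135 = 0.6040; after-tax cost = 4.9% × (1 − 23.7%) = 3.7387%.
WACC = 0.3960 × 13.5900% + 0.6040 × 3.7387% = 7.6394%.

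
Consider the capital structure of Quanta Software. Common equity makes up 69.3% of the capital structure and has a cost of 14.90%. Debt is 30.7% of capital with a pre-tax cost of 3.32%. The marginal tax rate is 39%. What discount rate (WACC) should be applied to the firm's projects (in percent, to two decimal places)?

After-tax cost of debt = 3.32% × (1 − 39%) = 2.0252%.
WACC = 0.693 × 14.9000% + 0.307 × 2.0252% = 10.9474%.

10.95%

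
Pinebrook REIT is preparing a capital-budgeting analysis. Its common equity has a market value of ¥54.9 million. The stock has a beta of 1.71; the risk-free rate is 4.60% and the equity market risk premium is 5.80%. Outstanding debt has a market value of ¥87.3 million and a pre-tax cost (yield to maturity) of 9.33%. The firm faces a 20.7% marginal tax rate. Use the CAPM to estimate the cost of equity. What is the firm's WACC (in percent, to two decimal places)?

Cost of equity via CAPM: Re = 4.6% + 1.71 × 5.8% = 14.5180%.
Total capital V = 54.9 + 87.3 = 142.2.
Equity: weight = 54.9/142.2 = 0.3861; cost = 14.518%.
Debt: weight = 87.3/142.2 = 0.6139; after-tax cost = 9.33% × (1 − 20.7%) = 7.3987%.
WACC = 0.3861 × 14.5180% + 0.6139 × 7.3987% = 10.1473%.

10.15%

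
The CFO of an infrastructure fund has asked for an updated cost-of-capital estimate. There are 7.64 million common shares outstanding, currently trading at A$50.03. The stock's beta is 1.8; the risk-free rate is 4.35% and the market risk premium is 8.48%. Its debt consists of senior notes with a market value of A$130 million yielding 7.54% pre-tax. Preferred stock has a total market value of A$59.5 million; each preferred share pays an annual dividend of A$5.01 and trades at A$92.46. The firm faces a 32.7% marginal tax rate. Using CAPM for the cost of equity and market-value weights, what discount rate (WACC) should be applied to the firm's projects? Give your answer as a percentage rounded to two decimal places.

14.83%

Cost of equity via CAPM: Re = 4.35% + 1.8 × 8.48% = 19.6140%.
Cost of preferred: Rp = 5.01 / 92.46 = 5.4186%.
Market value of equity E = 50.03 × 7.64m = 382.2292m.
Total capital V = 382.2292 + 59.5 + 130 = 571.7292.
Equity: weight = 382.2292/571.7292 = 0.6685; cost = 19.614%.
Preferred: weight = 59.5/571.7292 = 0.1041; cost = 5.4186%.
Senior notes: weight = 130/571.7292 = 0.2274; after-tax cost = 7.54% × (1 − 32.7%) = 5.0744%.
WACC = 0.6685 × 19.6140% + 0.1041 × 5.4186% + 0.2274 × 5.0744% = 14.8307%.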